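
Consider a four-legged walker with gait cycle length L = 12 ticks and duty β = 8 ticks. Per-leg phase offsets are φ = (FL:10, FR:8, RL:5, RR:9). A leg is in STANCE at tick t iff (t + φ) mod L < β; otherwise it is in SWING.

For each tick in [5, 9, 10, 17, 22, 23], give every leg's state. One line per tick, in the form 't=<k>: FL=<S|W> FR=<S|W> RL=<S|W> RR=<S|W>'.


t=5: phase=(3,1,10,2) vs β=8 → FL=S FR=S RL=W RR=S
t=9: phase=(7,5,2,6) vs β=8 → FL=S FR=S RL=S RR=S
t=10: phase=(8,6,3,7) vs β=8 → FL=W FR=S RL=S RR=S
t=17: phase=(3,1,10,2) vs β=8 → FL=S FR=S RL=W RR=S
t=22: phase=(8,6,3,7) vs β=8 → FL=W FR=S RL=S RR=S
t=23: phase=(9,7,4,8) vs β=8 → FL=W FR=S RL=S RR=W

t=5: FL=S FR=S RL=W RR=S
t=9: FL=S FR=S RL=S RR=S
t=10: FL=W FR=S RL=S RR=S
t=17: FL=S FR=S RL=W RR=S
t=22: FL=W FR=S RL=S RR=S
t=23: FL=W FR=S RL=S RR=W


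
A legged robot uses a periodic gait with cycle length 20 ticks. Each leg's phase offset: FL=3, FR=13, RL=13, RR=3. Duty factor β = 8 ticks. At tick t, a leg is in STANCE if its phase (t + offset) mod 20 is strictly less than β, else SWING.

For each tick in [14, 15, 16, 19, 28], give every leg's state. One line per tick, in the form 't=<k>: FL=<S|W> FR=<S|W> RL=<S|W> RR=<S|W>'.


t=14: FL=W FR=S RL=S RR=W
t=15: FL=W FR=W RL=W RR=W
t=16: FL=W FR=W RL=W RR=W
t=19: FL=S FR=W RL=W RR=S
t=28: FL=W FR=S RL=S RR=W

t=14: phase=(17,7,7,17) vs β=8 → FL=W FR=S RL=S RR=W
t=15: phase=(18,8,8,18) vs β=8 → FL=W FR=W RL=W RR=W
t=16: phase=(19,9,9,19) vs β=8 → FL=W FR=W RL=W RR=W
t=19: phase=(2,12,12,2) vs β=8 → FL=S FR=W RL=W RR=S
t=28: phase=(11,1,1,11) vs β=8 → FL=W FR=S RL=S RR=W


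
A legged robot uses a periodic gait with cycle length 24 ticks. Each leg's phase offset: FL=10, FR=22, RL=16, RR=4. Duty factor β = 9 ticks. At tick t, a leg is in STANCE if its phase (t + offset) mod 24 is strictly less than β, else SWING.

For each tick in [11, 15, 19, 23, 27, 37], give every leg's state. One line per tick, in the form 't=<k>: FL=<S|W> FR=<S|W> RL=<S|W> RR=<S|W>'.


t=11: phase=(21,9,3,15) vs β=9 → FL=W FR=W RL=S RR=W
t=15: phase=(1,13,7,19) vs β=9 → FL=S FR=W RL=S RR=W
t=19: phase=(5,17,11,23) vs β=9 → FL=S FR=W RL=W RR=W
t=23: phase=(9,21,15,3) vs β=9 → FL=W FR=W RL=W RR=S
t=27: phase=(13,1,19,7) vs β=9 → FL=W FR=S RL=W RR=S
t=37: phase=(23,11,5,17) vs β=9 → FL=W FR=W RL=S RR=W

t=11: FL=W FR=W RL=S RR=W
t=15: FL=S FR=W RL=S RR=W
t=19: FL=S FR=W RL=W RR=W
t=23: FL=W FR=W RL=W RR=S
t=27: FL=W FR=S RL=W RR=S
t=37: FL=W FR=W RL=S RR=W


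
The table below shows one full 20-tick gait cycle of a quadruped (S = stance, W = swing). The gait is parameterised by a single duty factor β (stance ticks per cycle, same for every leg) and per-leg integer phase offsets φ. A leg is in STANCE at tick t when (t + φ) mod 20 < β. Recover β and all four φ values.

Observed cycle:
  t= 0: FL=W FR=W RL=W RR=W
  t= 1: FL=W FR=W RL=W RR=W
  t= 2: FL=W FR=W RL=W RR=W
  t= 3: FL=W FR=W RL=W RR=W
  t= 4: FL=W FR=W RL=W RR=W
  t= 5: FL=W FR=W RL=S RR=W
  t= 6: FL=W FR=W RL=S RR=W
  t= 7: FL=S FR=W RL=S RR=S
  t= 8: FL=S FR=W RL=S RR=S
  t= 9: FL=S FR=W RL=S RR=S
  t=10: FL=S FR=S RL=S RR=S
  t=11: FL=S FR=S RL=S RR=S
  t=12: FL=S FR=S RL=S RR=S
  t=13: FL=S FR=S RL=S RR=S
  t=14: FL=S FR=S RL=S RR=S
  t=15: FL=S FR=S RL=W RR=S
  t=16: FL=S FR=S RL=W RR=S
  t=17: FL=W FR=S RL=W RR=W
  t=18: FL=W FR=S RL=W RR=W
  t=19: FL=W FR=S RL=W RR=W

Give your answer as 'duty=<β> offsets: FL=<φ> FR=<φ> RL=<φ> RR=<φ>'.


duty=10 offsets: FL=13 FR=10 RL=15 RR=13

duty β = stance ticks per leg = 10
FL: stance ticks = 10; W→S at t=7 → φ=13
FR: stance ticks = 10; W→S at t=10 → φ=10
RL: stance ticks = 10; W→S at t=5 → φ=15
RR: stance ticks = 10; W→S at t=7 → φ=13


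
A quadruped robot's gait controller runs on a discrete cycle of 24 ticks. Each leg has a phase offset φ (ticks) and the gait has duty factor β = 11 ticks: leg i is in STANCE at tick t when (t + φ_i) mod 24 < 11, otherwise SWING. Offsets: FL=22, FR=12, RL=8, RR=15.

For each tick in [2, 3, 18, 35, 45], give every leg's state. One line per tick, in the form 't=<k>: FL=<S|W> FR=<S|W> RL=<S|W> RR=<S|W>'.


t=2: phase=(0,14,10,17) vs β=11 → FL=S FR=W RL=S RR=W
t=3: phase=(1,15,11,18) vs β=11 → FL=S FR=W RL=W RR=W
t=18: phase=(16,6,2,9) vs β=11 → FL=W FR=S RL=S RR=S
t=35: phase=(9,23,19,2) vs β=11 → FL=S FR=W RL=W RR=S
t=45: phase=(19,9,5,12) vs β=11 → FL=W FR=S RL=S RR=W

t=2: FL=S FR=W RL=S RR=W
t=3: FL=S FR=W RL=W RR=W
t=18: FL=W FR=S RL=S RR=S
t=35: FL=S FR=W RL=W RR=S
t=45: FL=W FR=S RL=S RR=W


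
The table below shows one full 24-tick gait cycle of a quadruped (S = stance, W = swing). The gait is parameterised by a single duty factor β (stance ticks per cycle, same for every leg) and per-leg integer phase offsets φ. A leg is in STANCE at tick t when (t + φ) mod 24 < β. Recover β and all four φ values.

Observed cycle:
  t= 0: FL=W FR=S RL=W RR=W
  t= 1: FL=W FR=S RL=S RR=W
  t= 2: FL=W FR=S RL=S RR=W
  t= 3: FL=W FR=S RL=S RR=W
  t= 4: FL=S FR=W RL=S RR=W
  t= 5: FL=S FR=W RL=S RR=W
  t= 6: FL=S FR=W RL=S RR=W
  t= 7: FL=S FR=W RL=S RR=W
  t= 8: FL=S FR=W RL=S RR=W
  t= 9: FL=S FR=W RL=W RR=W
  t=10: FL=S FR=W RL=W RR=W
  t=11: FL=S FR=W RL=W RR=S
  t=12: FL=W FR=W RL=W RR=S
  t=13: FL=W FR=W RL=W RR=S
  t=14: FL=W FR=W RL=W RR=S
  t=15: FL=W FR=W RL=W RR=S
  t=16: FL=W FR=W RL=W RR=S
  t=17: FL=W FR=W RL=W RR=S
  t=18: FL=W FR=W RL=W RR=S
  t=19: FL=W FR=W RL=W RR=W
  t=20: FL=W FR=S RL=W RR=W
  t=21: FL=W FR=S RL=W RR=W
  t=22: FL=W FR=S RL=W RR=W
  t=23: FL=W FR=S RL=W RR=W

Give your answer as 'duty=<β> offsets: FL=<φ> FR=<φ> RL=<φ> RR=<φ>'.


duty=8 offsets: FL=20 FR=4 RL=23 RR=13

duty β = stance ticks per leg = 8
FL: stance ticks = 8; W→S at t=4 → φ=20
FR: stance ticks = 8; W→S at t=20 → φ=4
RL: stance ticks = 8; W→S at t=1 → φ=23
RR: stance ticks = 8; W→S at t=11 → φ=13


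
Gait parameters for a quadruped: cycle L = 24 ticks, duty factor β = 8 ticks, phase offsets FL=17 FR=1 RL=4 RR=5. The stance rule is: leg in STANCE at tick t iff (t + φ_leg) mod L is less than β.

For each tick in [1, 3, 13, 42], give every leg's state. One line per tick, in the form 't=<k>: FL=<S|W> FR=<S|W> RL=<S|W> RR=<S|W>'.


t=1: phase=(18,2,5,6) vs β=8 → FL=W FR=S RL=S RR=S
t=3: phase=(20,4,7,8) vs β=8 → FL=W FR=S RL=S RR=W
t=13: phase=(6,14,17,18) vs β=8 → FL=S FR=W RL=W RR=W
t=42: phase=(11,19,22,23) vs β=8 → FL=W FR=W RL=W RR=W

t=1: FL=W FR=S RL=S RR=S
t=3: FL=W FR=S RL=S RR=W
t=13: FL=S FR=W RL=W RR=W
t=42: FL=W FR=W RL=W RR=W


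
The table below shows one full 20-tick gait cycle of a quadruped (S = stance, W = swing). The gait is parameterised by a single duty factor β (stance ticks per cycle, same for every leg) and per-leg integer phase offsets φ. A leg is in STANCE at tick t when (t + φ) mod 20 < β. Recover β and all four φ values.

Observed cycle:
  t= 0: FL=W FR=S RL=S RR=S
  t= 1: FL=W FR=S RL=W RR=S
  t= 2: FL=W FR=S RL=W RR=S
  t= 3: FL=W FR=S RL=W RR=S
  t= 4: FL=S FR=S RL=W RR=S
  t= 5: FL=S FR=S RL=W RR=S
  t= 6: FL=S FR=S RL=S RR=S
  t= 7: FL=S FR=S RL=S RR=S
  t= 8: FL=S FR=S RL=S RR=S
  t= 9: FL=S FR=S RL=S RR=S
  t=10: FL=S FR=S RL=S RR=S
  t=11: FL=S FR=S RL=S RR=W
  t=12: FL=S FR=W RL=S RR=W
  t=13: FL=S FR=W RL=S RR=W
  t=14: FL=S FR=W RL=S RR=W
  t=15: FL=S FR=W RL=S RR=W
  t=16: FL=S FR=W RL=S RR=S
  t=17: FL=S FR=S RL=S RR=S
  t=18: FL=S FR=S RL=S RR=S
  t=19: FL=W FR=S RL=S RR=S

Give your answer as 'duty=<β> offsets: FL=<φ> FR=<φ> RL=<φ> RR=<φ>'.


duty=15 offsets: FL=16 FR=3 RL=14 RR=4

duty β = stance ticks per leg = 15
FL: stance ticks = 15; W→S at t=4 → φ=16
FR: stance ticks = 15; W→S at t=17 → φ=3
RL: stance ticks = 15; W→S at t=6 → φ=14
RR: stance ticks = 15; W→S at t=16 → φ=4


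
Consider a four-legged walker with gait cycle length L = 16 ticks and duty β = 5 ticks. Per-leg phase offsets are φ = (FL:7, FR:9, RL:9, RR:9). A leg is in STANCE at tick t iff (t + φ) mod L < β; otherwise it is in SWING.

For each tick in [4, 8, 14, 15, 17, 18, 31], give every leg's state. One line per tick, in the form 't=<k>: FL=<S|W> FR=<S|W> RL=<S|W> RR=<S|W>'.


t=4: FL=W FR=W RL=W RR=W
t=8: FL=W FR=S RL=S RR=S
t=14: FL=W FR=W RL=W RR=W
t=15: FL=W FR=W RL=W RR=W
t=17: FL=W FR=W RL=W RR=W
t=18: FL=W FR=W RL=W RR=W
t=31: FL=W FR=W RL=W RR=W

t=4: phase=(11,13,13,13) vs β=5 → FL=W FR=W RL=W RR=W
t=8: phase=(15,1,1,1) vs β=5 → FL=W FR=S RL=S RR=S
t=14: phase=(5,7,7,7) vs β=5 → FL=W FR=W RL=W RR=W
t=15: phase=(6,8,8,8) vs β=5 → FL=W FR=W RL=W RR=W
t=17: phase=(8,10,10,10) vs β=5 → FL=W FR=W RL=W RR=W
t=18: phase=(9,11,11,11) vs β=5 → FL=W FR=W RL=W RR=W
t=31: phase=(6,8,8,8) vs β=5 → FL=W FR=W RL=W RR=W


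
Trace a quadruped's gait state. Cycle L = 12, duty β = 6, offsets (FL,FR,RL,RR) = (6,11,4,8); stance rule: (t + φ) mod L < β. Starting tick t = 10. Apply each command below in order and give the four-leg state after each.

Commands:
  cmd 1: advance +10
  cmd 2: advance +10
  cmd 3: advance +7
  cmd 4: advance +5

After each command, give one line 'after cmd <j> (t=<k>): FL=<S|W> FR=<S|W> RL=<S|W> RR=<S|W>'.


after cmd 1 (t=20): FL=S FR=W RL=S RR=S
after cmd 2 (t=30): FL=S FR=S RL=W RR=S
after cmd 3 (t=37): FL=W FR=S RL=S RR=W
after cmd 4 (t=42): FL=S FR=S RL=W RR=S

start t=10: FL=S FR=W RL=S RR=W
cmd 1: advance +10 → t=20, phase=(2,7,0,4) → FL=S FR=W RL=S RR=S
cmd 2: advance +10 → t=30, phase=(0,5,10,2) → FL=S FR=S RL=W RR=S
cmd 3: advance +7 → t=37, phase=(7,0,5,9) → FL=W FR=S RL=S RR=W
cmd 4: advance +5 → t=42, phase=(0,5,10,2) → FL=S FR=S RL=W RR=S


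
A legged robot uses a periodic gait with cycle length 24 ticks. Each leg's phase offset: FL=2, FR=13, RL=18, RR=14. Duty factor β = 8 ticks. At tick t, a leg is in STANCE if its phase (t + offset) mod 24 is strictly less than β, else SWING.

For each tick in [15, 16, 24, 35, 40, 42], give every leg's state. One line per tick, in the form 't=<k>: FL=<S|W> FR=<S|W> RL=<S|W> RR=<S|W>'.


t=15: FL=W FR=S RL=W RR=S
t=16: FL=W FR=S RL=W RR=S
t=24: FL=S FR=W RL=W RR=W
t=35: FL=W FR=S RL=S RR=S
t=40: FL=W FR=S RL=W RR=S
t=42: FL=W FR=S RL=W RR=W

t=15: phase=(17,4,9,5) vs β=8 → FL=W FR=S RL=W RR=S
t=16: phase=(18,5,10,6) vs β=8 → FL=W FR=S RL=W RR=S
t=24: phase=(2,13,18,14) vs β=8 → FL=S FR=W RL=W RR=W
t=35: phase=(13,0,5,1) vs β=8 → FL=W FR=S RL=S RR=S
t=40: phase=(18,5,10,6) vs β=8 → FL=W FR=S RL=W RR=S
t=42: phase=(20,7,12,8) vs β=8 → FL=W FR=S RL=W RR=W


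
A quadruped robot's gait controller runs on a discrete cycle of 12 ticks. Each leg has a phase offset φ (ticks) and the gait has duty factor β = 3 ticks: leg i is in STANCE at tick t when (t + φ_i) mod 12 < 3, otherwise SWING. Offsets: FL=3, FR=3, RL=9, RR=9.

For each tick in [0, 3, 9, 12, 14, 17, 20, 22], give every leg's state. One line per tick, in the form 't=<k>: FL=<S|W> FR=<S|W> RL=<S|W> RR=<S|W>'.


t=0: phase=(3,3,9,9) vs β=3 → FL=W FR=W RL=W RR=W
t=3: phase=(6,6,0,0) vs β=3 → FL=W FR=W RL=S RR=S
t=9: phase=(0,0,6,6) vs β=3 → FL=S FR=S RL=W RR=W
t=12: phase=(3,3,9,9) vs β=3 → FL=W FR=W RL=W RR=W
t=14: phase=(5,5,11,11) vs β=3 → FL=W FR=W RL=W RR=W
t=17: phase=(8,8,2,2) vs β=3 → FL=W FR=W RL=S RR=S
t=20: phase=(11,11,5,5) vs β=3 → FL=W FR=W RL=W RR=W
t=22: phase=(1,1,7,7) vs β=3 → FL=S FR=S RL=W RR=W

t=0: FL=W FR=W RL=W RR=W
t=3: FL=W FR=W RL=S RR=S
t=9: FL=S FR=S RL=W RR=W
t=12: FL=W FR=W RL=W RR=W
t=14: FL=W FR=W RL=W RR=W
t=17: FL=W FR=W RL=S RR=S
t=20: FL=W FR=W RL=W RR=W
t=22: FL=S FR=S RL=W RR=W


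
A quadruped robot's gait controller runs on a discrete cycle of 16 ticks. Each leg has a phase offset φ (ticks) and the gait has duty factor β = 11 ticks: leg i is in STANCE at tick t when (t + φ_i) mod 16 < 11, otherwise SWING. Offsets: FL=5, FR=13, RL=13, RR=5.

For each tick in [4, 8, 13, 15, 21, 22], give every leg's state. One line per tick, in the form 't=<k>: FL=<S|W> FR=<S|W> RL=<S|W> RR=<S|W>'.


t=4: FL=S FR=S RL=S RR=S
t=8: FL=W FR=S RL=S RR=W
t=13: FL=S FR=S RL=S RR=S
t=15: FL=S FR=W RL=W RR=S
t=21: FL=S FR=S RL=S RR=S
t=22: FL=W FR=S RL=S RR=W

t=4: phase=(9,1,1,9) vs β=11 → FL=S FR=S RL=S RR=S
t=8: phase=(13,5,5,13) vs β=11 → FL=W FR=S RL=S RR=W
t=13: phase=(2,10,10,2) vs β=11 → FL=S FR=S RL=S RR=S
t=15: phase=(4,12,12,4) vs β=11 → FL=S FR=W RL=W RR=S
t=21: phase=(10,2,2,10) vs β=11 → FL=S FR=S RL=S RR=S
t=22: phase=(11,3,3,11) vs β=11 → FL=W FR=S RL=S RR=W


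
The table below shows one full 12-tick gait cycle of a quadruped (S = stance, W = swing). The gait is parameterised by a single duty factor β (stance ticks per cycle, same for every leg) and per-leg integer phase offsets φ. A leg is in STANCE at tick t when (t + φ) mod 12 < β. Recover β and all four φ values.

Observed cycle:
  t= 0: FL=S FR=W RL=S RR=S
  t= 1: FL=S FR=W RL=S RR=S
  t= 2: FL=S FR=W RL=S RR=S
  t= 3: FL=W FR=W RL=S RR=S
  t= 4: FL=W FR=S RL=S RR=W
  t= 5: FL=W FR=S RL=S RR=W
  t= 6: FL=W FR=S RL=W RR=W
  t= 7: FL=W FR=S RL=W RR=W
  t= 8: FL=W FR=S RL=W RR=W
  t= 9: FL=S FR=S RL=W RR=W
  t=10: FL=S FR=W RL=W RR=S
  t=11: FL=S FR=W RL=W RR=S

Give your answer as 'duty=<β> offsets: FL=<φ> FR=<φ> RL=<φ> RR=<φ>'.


duty β = stance ticks per leg = 6
FL: stance ticks = 6; W→S at t=9 → φ=3
FR: stance ticks = 6; W→S at t=4 → φ=8
RL: stance ticks = 6; W→S at t=0 → φ=0
RR: stance ticks = 6; W→S at t=10 → φ=2

duty=6 offsets: FL=3 FR=8 RL=0 RR=2


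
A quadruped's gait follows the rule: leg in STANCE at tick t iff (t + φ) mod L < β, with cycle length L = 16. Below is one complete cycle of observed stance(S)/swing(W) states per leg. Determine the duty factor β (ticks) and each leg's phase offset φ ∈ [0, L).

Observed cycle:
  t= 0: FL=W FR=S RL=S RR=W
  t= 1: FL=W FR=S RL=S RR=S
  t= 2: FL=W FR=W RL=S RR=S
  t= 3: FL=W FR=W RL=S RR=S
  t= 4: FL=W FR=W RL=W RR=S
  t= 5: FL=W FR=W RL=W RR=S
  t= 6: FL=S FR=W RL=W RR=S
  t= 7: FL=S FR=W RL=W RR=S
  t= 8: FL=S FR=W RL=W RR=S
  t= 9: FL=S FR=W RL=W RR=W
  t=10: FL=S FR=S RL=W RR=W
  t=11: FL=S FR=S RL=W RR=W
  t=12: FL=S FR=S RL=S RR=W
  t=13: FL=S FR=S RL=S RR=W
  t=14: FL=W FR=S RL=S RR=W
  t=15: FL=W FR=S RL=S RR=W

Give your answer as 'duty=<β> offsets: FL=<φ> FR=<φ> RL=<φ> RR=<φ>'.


duty β = stance ticks per leg = 8
FL: stance ticks = 8; W→S at t=6 → φ=10
FR: stance ticks = 8; W→S at t=10 → φ=6
RL: stance ticks = 8; W→S at t=12 → φ=4
RR: stance ticks = 8; W→S at t=1 → φ=15

duty=8 offsets: FL=10 FR=6 RL=4 RR=15


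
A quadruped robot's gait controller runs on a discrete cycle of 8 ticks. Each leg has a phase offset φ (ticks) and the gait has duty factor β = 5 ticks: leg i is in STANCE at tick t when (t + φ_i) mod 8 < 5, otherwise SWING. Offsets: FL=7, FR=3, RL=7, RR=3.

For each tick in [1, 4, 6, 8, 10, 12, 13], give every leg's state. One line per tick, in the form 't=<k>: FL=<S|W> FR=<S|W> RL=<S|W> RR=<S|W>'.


t=1: phase=(0,4,0,4) vs β=5 → FL=S FR=S RL=S RR=S
t=4: phase=(3,7,3,7) vs β=5 → FL=S FR=W RL=S RR=W
t=6: phase=(5,1,5,1) vs β=5 → FL=W FR=S RL=W RR=S
t=8: phase=(7,3,7,3) vs β=5 → FL=W FR=S RL=W RR=S
t=10: phase=(1,5,1,5) vs β=5 → FL=S FR=W RL=S RR=W
t=12: phase=(3,7,3,7) vs β=5 → FL=S FR=W RL=S RR=W
t=13: phase=(4,0,4,0) vs β=5 → FL=S FR=S RL=S RR=S

t=1: FL=S FR=S RL=S RR=S
t=4: FL=S FR=W RL=S RR=W
t=6: FL=W FR=S RL=W RR=S
t=8: FL=W FR=S RL=W RR=S
t=10: FL=S FR=W RL=S RR=W
t=12: FL=S FR=W RL=S RR=W
t=13: FL=S FR=S RL=S RR=S


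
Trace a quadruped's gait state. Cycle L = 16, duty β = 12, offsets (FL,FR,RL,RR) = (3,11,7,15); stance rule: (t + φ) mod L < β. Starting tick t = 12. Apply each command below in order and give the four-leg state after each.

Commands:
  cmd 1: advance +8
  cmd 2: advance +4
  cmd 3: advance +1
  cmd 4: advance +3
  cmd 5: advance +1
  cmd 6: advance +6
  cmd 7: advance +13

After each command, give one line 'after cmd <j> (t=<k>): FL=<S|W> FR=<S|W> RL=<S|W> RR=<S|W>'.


start t=12: FL=W FR=S RL=S RR=S
cmd 1: advance +8 → t=20, phase=(7,15,11,3) → FL=S FR=W RL=S RR=S
cmd 2: advance +4 → t=24, phase=(11,3,15,7) → FL=S FR=S RL=W RR=S
cmd 3: advance +1 → t=25, phase=(12,4,0,8) → FL=W FR=S RL=S RR=S
cmd 4: advance +3 → t=28, phase=(15,7,3,11) → FL=W FR=S RL=S RR=S
cmd 5: advance +1 → t=29, phase=(0,8,4,12) → FL=S FR=S RL=S RR=W
cmd 6: advance +6 → t=35, phase=(6,14,10,2) → FL=S FR=W RL=S RR=S
cmd 7: advance +13 → t=48, phase=(3,11,7,15) → FL=S FR=S RL=S RR=W

after cmd 1 (t=20): FL=S FR=W RL=S RR=S
after cmd 2 (t=24): FL=S FR=S RL=W RR=S
after cmd 3 (t=25): FL=W FR=S RL=S RR=S
after cmd 4 (t=28): FL=W FR=S RL=S RR=S
after cmd 5 (t=29): FL=S FR=S RL=S RR=W
after cmd 6 (t=35): FL=S FR=W RL=S RR=S
after cmd 7 (t=48): FL=S FR=S RL=S RR=W


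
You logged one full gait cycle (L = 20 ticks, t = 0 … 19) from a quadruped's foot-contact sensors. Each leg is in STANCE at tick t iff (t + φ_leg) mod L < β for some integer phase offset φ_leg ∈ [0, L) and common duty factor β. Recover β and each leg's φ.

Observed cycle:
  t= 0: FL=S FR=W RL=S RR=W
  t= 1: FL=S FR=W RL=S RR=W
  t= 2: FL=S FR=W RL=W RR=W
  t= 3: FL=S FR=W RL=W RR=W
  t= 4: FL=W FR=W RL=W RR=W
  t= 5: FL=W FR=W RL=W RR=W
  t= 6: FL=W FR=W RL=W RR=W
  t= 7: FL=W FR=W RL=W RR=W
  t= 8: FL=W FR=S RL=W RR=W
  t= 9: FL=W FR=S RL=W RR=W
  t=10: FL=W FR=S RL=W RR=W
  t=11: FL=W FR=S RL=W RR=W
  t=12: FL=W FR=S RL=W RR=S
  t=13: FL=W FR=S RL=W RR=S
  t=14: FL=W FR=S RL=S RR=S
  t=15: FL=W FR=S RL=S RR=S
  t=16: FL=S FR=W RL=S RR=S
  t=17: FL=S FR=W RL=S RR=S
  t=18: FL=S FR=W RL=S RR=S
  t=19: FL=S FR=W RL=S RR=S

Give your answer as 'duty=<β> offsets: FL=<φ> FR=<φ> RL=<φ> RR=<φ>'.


duty=8 offsets: FL=4 FR=12 RL=6 RR=8

duty β = stance ticks per leg = 8
FL: stance ticks = 8; W→S at t=16 → φ=4
FR: stance ticks = 8; W→S at t=8 → φ=12
RL: stance ticks = 8; W→S at t=14 → φ=6
RR: stance ticks = 8; W→S at t=12 → φ=8


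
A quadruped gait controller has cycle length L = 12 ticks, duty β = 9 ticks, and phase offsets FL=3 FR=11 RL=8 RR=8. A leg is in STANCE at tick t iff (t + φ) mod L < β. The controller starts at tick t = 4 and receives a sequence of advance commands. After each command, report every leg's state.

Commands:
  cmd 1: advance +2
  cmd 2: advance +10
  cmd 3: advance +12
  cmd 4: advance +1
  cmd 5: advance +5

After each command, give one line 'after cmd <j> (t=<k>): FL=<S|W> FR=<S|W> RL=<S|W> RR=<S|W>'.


after cmd 1 (t=6): FL=W FR=S RL=S RR=S
after cmd 2 (t=16): FL=S FR=S RL=S RR=S
after cmd 3 (t=28): FL=S FR=S RL=S RR=S
after cmd 4 (t=29): FL=S FR=S RL=S RR=S
after cmd 5 (t=34): FL=S FR=W RL=S RR=S

start t=4: FL=S FR=S RL=S RR=S
cmd 1: advance +2 → t=6, phase=(9,5,2,2) → FL=W FR=S RL=S RR=S
cmd 2: advance +10 → t=16, phase=(7,3,0,0) → FL=S FR=S RL=S RR=S
cmd 3: advance +12 → t=28, phase=(7,3,0,0) → FL=S FR=S RL=S RR=S
cmd 4: advance +1 → t=29, phase=(8,4,1,1) → FL=S FR=S RL=S RR=S
cmd 5: advance +5 → t=34, phase=(1,9,6,6) → FL=S FR=W RL=S RR=S


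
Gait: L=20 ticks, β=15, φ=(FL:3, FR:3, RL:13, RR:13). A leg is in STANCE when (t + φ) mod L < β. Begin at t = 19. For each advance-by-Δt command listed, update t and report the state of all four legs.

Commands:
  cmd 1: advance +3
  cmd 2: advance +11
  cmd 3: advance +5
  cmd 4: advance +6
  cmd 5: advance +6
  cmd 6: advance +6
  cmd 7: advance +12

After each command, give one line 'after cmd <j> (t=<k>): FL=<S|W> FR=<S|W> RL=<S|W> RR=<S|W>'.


after cmd 1 (t=22): FL=S FR=S RL=W RR=W
after cmd 2 (t=33): FL=W FR=W RL=S RR=S
after cmd 3 (t=38): FL=S FR=S RL=S RR=S
after cmd 4 (t=44): FL=S FR=S RL=W RR=W
after cmd 5 (t=50): FL=S FR=S RL=S RR=S
after cmd 6 (t=56): FL=W FR=W RL=S RR=S
after cmd 7 (t=68): FL=S FR=S RL=S RR=S

start t=19: FL=S FR=S RL=S RR=S
cmd 1: advance +3 → t=22, phase=(5,5,15,15) → FL=S FR=S RL=W RR=W
cmd 2: advance +11 → t=33, phase=(16,16,6,6) → FL=W FR=W RL=S RR=S
cmd 3: advance +5 → t=38, phase=(1,1,11,11) → FL=S FR=S RL=S RR=S
cmd 4: advance +6 → t=44, phase=(7,7,17,17) → FL=S FR=S RL=W RR=W
cmd 5: advance +6 → t=50, phase=(13,13,3,3) → FL=S FR=S RL=S RR=S
cmd 6: advance +6 → t=56, phase=(19,19,9,9) → FL=W FR=W RL=S RR=S
cmd 7: advance +12 → t=68, phase=(11,11,1,1) → FL=S FR=S RL=S RR=S


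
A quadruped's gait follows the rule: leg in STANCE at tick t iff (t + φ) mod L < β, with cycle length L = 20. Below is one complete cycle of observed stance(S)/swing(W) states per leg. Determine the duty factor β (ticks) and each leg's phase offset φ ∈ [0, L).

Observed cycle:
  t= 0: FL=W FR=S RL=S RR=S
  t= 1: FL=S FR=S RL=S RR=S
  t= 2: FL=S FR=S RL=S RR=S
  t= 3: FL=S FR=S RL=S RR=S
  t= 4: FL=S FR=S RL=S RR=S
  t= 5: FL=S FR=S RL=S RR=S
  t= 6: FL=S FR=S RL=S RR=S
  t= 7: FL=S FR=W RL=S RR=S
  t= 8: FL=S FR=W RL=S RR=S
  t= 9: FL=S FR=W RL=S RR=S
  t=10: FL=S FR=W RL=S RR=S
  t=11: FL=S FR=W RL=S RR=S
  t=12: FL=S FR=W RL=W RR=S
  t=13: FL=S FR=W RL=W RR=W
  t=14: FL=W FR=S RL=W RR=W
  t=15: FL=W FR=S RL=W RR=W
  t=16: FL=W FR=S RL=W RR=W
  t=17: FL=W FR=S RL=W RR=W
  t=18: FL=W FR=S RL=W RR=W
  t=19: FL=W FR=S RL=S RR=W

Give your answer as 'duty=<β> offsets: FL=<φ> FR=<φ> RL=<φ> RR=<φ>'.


duty=13 offsets: FL=19 FR=6 RL=1 RR=0

duty β = stance ticks per leg = 13
FL: stance ticks = 13; W→S at t=1 → φ=19
FR: stance ticks = 13; W→S at t=14 → φ=6
RL: stance ticks = 13; W→S at t=19 → φ=1
RR: stance ticks = 13; W→S at t=0 → φ=0


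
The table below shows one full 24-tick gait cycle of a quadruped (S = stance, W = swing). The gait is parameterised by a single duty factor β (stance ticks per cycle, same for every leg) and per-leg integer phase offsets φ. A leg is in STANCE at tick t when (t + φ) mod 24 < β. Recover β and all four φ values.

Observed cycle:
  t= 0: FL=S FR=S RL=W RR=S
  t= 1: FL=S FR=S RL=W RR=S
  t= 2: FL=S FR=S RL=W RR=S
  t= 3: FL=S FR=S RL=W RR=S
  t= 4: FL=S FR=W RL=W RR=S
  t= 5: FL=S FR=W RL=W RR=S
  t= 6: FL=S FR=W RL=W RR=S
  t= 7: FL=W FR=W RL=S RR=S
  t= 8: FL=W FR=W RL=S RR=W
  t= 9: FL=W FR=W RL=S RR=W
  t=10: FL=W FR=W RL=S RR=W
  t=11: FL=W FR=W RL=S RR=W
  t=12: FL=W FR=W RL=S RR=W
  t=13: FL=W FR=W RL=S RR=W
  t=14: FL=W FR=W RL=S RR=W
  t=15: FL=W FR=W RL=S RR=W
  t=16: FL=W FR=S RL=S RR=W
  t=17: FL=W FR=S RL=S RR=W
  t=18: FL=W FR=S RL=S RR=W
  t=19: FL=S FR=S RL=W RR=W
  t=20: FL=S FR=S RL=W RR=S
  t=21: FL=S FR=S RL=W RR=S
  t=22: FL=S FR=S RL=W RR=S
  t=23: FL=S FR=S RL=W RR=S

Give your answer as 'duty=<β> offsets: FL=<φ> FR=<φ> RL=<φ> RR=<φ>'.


duty=12 offsets: FL=5 FR=8 RL=17 RR=4

duty β = stance ticks per leg = 12
FL: stance ticks = 12; W→S at t=19 → φ=5
FR: stance ticks = 12; W→S at t=16 → φ=8
RL: stance ticks = 12; W→S at t=7 → φ=17
RR: stance ticks = 12; W→S at t=20 → φ=4


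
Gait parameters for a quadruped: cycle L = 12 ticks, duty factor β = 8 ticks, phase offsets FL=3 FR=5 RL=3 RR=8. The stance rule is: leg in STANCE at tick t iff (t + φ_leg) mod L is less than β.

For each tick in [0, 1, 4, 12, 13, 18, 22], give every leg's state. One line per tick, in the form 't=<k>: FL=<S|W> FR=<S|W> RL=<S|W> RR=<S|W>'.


t=0: FL=S FR=S RL=S RR=W
t=1: FL=S FR=S RL=S RR=W
t=4: FL=S FR=W RL=S RR=S
t=12: FL=S FR=S RL=S RR=W
t=13: FL=S FR=S RL=S RR=W
t=18: FL=W FR=W RL=W RR=S
t=22: FL=S FR=S RL=S RR=S

t=0: phase=(3,5,3,8) vs β=8 → FL=S FR=S RL=S RR=W
t=1: phase=(4,6,4,9) vs β=8 → FL=S FR=S RL=S RR=W
t=4: phase=(7,9,7,0) vs β=8 → FL=S FR=W RL=S RR=S
t=12: phase=(3,5,3,8) vs β=8 → FL=S FR=S RL=S RR=W
t=13: phase=(4,6,4,9) vs β=8 → FL=S FR=S RL=S RR=W
t=18: phase=(9,11,9,2) vs β=8 → FL=W FR=W RL=W RR=S
t=22: phase=(1,3,1,6) vs β=8 → FL=S FR=S RL=S RR=S


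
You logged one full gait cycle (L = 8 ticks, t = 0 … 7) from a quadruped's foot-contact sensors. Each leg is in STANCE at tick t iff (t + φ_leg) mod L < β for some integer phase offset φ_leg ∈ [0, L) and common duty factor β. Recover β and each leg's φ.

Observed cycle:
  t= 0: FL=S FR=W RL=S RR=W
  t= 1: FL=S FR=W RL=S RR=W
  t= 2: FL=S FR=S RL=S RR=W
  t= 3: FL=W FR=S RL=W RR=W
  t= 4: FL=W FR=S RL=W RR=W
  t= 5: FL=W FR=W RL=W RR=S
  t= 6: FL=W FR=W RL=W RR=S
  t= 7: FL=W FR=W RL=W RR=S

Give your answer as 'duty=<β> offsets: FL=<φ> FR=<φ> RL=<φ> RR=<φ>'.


duty=3 offsets: FL=0 FR=6 RL=0 RR=3

duty β = stance ticks per leg = 3
FL: stance ticks = 3; W→S at t=0 → φ=0
FR: stance ticks = 3; W→S at t=2 → φ=6
RL: stance ticks = 3; W→S at t=0 → φ=0
RR: stance ticks = 3; W→S at t=5 → φ=3


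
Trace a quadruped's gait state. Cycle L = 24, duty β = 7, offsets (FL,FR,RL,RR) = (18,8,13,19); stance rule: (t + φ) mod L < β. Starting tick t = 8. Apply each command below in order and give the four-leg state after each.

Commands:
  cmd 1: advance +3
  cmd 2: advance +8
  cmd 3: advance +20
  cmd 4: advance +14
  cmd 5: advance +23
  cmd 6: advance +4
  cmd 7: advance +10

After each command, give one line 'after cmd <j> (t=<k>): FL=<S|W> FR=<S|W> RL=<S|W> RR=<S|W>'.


after cmd 1 (t=11): FL=S FR=W RL=S RR=S
after cmd 2 (t=19): FL=W FR=S RL=W RR=W
after cmd 3 (t=39): FL=W FR=W RL=S RR=W
after cmd 4 (t=53): FL=W FR=W RL=W RR=S
after cmd 5 (t=76): FL=W FR=W RL=W RR=W
after cmd 6 (t=80): FL=S FR=W RL=W RR=S
after cmd 7 (t=90): FL=W FR=S RL=W RR=W

start t=8: FL=S FR=W RL=W RR=S
cmd 1: advance +3 → t=11, phase=(5,19,0,6) → FL=S FR=W RL=S RR=S
cmd 2: advance +8 → t=19, phase=(13,3,8,14) → FL=W FR=S RL=W RR=W
cmd 3: advance +20 → t=39, phase=(9,23,4,10) → FL=W FR=W RL=S RR=W
cmd 4: advance +14 → t=53, phase=(23,13,18,0) → FL=W FR=W RL=W RR=S
cmd 5: advance +23 → t=76, phase=(22,12,17,23) → FL=W FR=W RL=W RR=W
cmd 6: advance +4 → t=80, phase=(2,16,21,3) → FL=S FR=W RL=W RR=S
cmd 7: advance +10 → t=90, phase=(12,2,7,13) → FL=W FR=S RL=W RR=W


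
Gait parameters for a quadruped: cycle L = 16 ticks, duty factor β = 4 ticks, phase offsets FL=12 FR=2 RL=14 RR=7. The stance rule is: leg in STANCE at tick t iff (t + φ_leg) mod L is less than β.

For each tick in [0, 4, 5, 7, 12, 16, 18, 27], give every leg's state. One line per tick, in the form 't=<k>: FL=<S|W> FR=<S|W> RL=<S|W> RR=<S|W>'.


t=0: phase=(12,2,14,7) vs β=4 → FL=W FR=S RL=W RR=W
t=4: phase=(0,6,2,11) vs β=4 → FL=S FR=W RL=S RR=W
t=5: phase=(1,7,3,12) vs β=4 → FL=S FR=W RL=S RR=W
t=7: phase=(3,9,5,14) vs β=4 → FL=S FR=W RL=W RR=W
t=12: phase=(8,14,10,3) vs β=4 → FL=W FR=W RL=W RR=S
t=16: phase=(12,2,14,7) vs β=4 → FL=W FR=S RL=W RR=W
t=18: phase=(14,4,0,9) vs β=4 → FL=W FR=W RL=S RR=W
t=27: phase=(7,13,9,2) vs β=4 → FL=W FR=W RL=W RR=S

t=0: FL=W FR=S RL=W RR=W
t=4: FL=S FR=W RL=S RR=W
t=5: FL=S FR=W RL=S RR=W
t=7: FL=S FR=W RL=W RR=W
t=12: FL=W FR=W RL=W RR=S
t=16: FL=W FR=S RL=W RR=W
t=18: FL=W FR=W RL=S RR=W
t=27: FL=W FR=W RL=W RR=S


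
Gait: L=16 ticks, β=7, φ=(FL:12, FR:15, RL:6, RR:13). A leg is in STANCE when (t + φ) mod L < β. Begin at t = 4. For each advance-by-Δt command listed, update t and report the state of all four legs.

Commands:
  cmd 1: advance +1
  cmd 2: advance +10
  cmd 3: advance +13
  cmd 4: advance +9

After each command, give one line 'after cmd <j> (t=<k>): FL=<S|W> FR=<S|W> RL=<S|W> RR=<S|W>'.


start t=4: FL=S FR=S RL=W RR=S
cmd 1: advance +1 → t=5, phase=(1,4,11,2) → FL=S FR=S RL=W RR=S
cmd 2: advance +10 → t=15, phase=(11,14,5,12) → FL=W FR=W RL=S RR=W
cmd 3: advance +13 → t=28, phase=(8,11,2,9) → FL=W FR=W RL=S RR=W
cmd 4: advance +9 → t=37, phase=(1,4,11,2) → FL=S FR=S RL=W RR=S

after cmd 1 (t=5): FL=S FR=S RL=W RR=S
after cmd 2 (t=15): FL=W FR=W RL=S RR=W
after cmd 3 (t=28): FL=W FR=W RL=S RR=W
after cmd 4 (t=37): FL=S FR=S RL=W RR=S


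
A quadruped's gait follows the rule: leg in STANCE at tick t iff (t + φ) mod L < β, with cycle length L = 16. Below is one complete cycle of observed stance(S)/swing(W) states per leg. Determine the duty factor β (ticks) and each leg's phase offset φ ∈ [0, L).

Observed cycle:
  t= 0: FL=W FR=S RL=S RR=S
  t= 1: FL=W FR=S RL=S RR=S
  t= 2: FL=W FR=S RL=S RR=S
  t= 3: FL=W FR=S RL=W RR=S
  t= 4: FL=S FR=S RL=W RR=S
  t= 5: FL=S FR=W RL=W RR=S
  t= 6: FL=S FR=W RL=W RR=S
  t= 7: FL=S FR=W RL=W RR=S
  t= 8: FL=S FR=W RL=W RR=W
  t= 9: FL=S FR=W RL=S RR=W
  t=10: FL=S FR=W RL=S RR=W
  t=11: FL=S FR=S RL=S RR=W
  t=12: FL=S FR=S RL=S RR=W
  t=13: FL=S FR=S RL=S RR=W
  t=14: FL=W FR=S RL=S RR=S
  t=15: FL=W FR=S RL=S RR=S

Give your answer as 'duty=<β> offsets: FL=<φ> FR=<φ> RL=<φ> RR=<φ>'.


duty=10 offsets: FL=12 FR=5 RL=7 RR=2

duty β = stance ticks per leg = 10
FL: stance ticks = 10; W→S at t=4 → φ=12
FR: stance ticks = 10; W→S at t=11 → φ=5
RL: stance ticks = 10; W→S at t=9 → φ=7
RR: stance ticks = 10; W→S at t=14 → φ=2


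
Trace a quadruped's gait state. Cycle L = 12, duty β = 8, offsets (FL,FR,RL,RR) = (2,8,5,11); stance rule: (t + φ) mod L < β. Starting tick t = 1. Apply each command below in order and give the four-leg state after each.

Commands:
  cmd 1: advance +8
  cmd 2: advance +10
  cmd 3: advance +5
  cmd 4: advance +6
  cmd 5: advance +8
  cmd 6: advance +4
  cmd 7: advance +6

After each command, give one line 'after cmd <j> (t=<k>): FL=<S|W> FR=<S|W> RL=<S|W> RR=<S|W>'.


start t=1: FL=S FR=W RL=S RR=S
cmd 1: advance +8 → t=9, phase=(11,5,2,8) → FL=W FR=S RL=S RR=W
cmd 2: advance +10 → t=19, phase=(9,3,0,6) → FL=W FR=S RL=S RR=S
cmd 3: advance +5 → t=24, phase=(2,8,5,11) → FL=S FR=W RL=S RR=W
cmd 4: advance +6 → t=30, phase=(8,2,11,5) → FL=W FR=S RL=W RR=S
cmd 5: advance +8 → t=38, phase=(4,10,7,1) → FL=S FR=W RL=S RR=S
cmd 6: advance +4 → t=42, phase=(8,2,11,5) → FL=W FR=S RL=W RR=S
cmd 7: advance +6 → t=48, phase=(2,8,5,11) → FL=S FR=W RL=S RR=W

after cmd 1 (t=9): FL=W FR=S RL=S RR=W
after cmd 2 (t=19): FL=W FR=S RL=S RR=S
after cmd 3 (t=24): FL=S FR=W RL=S RR=W
after cmd 4 (t=30): FL=W FR=S RL=W RR=S
after cmd 5 (t=38): FL=S FR=W RL=S RR=S
after cmd 6 (t=42): FL=W FR=S RL=W RR=S
after cmd 7 (t=48): FL=S FR=W RL=S RR=W


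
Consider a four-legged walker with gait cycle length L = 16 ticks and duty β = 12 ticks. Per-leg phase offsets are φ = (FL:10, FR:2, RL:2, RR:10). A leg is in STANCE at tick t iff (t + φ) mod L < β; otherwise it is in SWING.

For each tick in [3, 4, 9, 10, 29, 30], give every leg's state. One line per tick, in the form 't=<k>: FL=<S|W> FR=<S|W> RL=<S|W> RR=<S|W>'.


t=3: FL=W FR=S RL=S RR=W
t=4: FL=W FR=S RL=S RR=W
t=9: FL=S FR=S RL=S RR=S
t=10: FL=S FR=W RL=W RR=S
t=29: FL=S FR=W RL=W RR=S
t=30: FL=S FR=S RL=S RR=S

t=3: phase=(13,5,5,13) vs β=12 → FL=W FR=S RL=S RR=W
t=4: phase=(14,6,6,14) vs β=12 → FL=W FR=S RL=S RR=W
t=9: phase=(3,11,11,3) vs β=12 → FL=S FR=S RL=S RR=S
t=10: phase=(4,12,12,4) vs β=12 → FL=S FR=W RL=W RR=S
t=29: phase=(7,15,15,7) vs β=12 → FL=S FR=W RL=W RR=S
t=30: phase=(8,0,0,8) vs β=12 → FL=S FR=S RL=S RR=S


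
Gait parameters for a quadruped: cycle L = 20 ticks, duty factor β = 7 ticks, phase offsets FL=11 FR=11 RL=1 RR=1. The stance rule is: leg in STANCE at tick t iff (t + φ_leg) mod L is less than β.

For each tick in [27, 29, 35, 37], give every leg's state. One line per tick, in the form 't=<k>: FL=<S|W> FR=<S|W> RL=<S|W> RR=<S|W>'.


t=27: phase=(18,18,8,8) vs β=7 → FL=W FR=W RL=W RR=W
t=29: phase=(0,0,10,10) vs β=7 → FL=S FR=S RL=W RR=W
t=35: phase=(6,6,16,16) vs β=7 → FL=S FR=S RL=W RR=W
t=37: phase=(8,8,18,18) vs β=7 → FL=W FR=W RL=W RR=W

t=27: FL=W FR=W RL=W RR=W
t=29: FL=S FR=S RL=W RR=W
t=35: FL=S FR=S RL=W RR=W
t=37: FL=W FR=W RL=W RR=W


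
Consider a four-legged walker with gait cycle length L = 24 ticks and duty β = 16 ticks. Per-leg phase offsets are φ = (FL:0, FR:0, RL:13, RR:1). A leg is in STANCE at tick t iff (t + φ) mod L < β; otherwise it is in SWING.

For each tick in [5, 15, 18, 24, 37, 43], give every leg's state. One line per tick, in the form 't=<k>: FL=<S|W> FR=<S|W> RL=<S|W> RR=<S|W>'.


t=5: phase=(5,5,18,6) vs β=16 → FL=S FR=S RL=W RR=S
t=15: phase=(15,15,4,16) vs β=16 → FL=S FR=S RL=S RR=W
t=18: phase=(18,18,7,19) vs β=16 → FL=W FR=W RL=S RR=W
t=24: phase=(0,0,13,1) vs β=16 → FL=S FR=S RL=S RR=S
t=37: phase=(13,13,2,14) vs β=16 → FL=S FR=S RL=S RR=S
t=43: phase=(19,19,8,20) vs β=16 → FL=W FR=W RL=S RR=W

t=5: FL=S FR=S RL=W RR=S
t=15: FL=S FR=S RL=S RR=W
t=18: FL=W FR=W RL=S RR=W
t=24: FL=S FR=S RL=S RR=S
t=37: FL=S FR=S RL=S RR=S
t=43: FL=W FR=W RL=S RR=W


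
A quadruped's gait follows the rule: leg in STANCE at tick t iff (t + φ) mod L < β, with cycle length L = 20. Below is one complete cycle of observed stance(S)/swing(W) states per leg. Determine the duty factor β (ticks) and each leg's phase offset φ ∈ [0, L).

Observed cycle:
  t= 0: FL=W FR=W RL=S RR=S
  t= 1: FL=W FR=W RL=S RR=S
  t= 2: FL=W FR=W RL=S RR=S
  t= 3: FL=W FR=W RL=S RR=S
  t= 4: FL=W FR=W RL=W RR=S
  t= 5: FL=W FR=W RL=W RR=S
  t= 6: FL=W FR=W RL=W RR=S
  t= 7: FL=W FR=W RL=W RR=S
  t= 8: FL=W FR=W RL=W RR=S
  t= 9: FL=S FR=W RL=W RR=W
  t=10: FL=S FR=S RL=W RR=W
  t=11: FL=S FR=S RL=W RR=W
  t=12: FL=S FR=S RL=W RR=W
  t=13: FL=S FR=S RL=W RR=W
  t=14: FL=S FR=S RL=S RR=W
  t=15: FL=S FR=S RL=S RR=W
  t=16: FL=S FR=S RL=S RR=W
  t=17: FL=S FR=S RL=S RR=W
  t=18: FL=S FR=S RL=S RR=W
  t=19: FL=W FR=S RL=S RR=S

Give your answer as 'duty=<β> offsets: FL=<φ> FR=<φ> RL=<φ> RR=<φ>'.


duty β = stance ticks per leg = 10
FL: stance ticks = 10; W→S at t=9 → φ=11
FR: stance ticks = 10; W→S at t=10 → φ=10
RL: stance ticks = 10; W→S at t=14 → φ=6
RR: stance ticks = 10; W→S at t=19 → φ=1

duty=10 offsets: FL=11 FR=10 RL=6 RR=1


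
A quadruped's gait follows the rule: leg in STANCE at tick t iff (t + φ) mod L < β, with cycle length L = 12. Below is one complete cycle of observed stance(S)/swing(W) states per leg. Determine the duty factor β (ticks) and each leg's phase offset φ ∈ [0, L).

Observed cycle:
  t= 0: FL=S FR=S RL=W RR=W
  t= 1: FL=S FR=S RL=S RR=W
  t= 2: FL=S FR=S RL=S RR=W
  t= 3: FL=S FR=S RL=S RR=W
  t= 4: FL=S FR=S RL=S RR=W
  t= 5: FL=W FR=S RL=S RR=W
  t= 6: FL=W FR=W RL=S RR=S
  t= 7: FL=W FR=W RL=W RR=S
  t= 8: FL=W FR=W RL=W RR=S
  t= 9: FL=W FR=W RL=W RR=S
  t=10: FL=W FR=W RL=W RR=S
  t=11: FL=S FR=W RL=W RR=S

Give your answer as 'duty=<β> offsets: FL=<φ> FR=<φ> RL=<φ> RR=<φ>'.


duty=6 offsets: FL=1 FR=0 RL=11 RR=6

duty β = stance ticks per leg = 6
FL: stance ticks = 6; W→S at t=11 → φ=1
FR: stance ticks = 6; W→S at t=0 → φ=0
RL: stance ticks = 6; W→S at t=1 → φ=11
RR: stance ticks = 6; W→S at t=6 → φ=6


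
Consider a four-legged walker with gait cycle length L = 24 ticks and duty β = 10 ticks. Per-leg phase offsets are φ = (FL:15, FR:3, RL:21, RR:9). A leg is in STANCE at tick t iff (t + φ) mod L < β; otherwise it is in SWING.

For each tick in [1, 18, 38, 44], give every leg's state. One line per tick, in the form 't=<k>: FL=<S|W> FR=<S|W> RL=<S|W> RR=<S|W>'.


t=1: phase=(16,4,22,10) vs β=10 → FL=W FR=S RL=W RR=W
t=18: phase=(9,21,15,3) vs β=10 → FL=S FR=W RL=W RR=S
t=38: phase=(5,17,11,23) vs β=10 → FL=S FR=W RL=W RR=W
t=44: phase=(11,23,17,5) vs β=10 → FL=W FR=W RL=W RR=S

t=1: FL=W FR=S RL=W RR=W
t=18: FL=S FR=W RL=W RR=S
t=38: FL=S FR=W RL=W RR=W
t=44: FL=W FR=W RL=W RR=S


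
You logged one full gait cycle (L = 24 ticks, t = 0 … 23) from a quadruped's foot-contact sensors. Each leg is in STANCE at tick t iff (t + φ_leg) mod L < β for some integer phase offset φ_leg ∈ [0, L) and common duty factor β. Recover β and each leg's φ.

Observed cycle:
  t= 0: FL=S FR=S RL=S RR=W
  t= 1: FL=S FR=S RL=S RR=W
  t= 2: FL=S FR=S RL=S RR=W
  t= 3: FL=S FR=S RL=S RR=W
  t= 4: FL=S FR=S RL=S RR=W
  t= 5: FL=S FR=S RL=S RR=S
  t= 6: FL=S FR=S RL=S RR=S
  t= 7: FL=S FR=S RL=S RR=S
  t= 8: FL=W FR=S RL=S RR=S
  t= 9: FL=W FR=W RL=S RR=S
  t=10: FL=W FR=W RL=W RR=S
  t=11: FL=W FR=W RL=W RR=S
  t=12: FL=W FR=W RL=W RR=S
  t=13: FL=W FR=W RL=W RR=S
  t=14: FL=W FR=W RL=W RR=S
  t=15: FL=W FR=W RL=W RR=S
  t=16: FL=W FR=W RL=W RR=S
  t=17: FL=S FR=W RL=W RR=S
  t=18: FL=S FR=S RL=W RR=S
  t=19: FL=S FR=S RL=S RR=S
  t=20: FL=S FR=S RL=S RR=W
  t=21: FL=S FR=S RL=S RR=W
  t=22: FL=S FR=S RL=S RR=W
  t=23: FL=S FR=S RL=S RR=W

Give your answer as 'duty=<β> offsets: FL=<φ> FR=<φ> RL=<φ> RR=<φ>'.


duty β = stance ticks per leg = 15
FL: stance ticks = 15; W→S at t=17 → φ=7
FR: stance ticks = 15; W→S at t=18 → φ=6
RL: stance ticks = 15; W→S at t=19 → φ=5
RR: stance ticks = 15; W→S at t=5 → φ=19

duty=15 offsets: FL=7 FR=6 RL=5 RR=19


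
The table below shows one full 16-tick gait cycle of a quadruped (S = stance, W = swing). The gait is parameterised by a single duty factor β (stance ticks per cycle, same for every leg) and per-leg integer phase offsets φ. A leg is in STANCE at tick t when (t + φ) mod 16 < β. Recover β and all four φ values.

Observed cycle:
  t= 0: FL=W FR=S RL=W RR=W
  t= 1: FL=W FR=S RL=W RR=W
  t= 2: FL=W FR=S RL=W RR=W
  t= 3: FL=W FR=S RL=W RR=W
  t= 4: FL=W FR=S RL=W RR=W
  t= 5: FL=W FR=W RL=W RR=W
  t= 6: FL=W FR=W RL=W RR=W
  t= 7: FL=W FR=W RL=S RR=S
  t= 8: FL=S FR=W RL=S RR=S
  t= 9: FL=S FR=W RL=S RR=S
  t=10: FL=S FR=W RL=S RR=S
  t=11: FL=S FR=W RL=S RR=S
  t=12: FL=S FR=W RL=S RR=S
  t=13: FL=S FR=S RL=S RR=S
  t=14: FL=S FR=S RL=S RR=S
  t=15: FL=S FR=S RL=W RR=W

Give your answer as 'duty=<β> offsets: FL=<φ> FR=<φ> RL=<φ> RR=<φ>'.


duty=8 offsets: FL=8 FR=3 RL=9 RR=9

duty β = stance ticks per leg = 8
FL: stance ticks = 8; W→S at t=8 → φ=8
FR: stance ticks = 8; W→S at t=13 → φ=3
RL: stance ticks = 8; W→S at t=7 → φ=9
RR: stance ticks = 8; W→S at t=7 → φ=9


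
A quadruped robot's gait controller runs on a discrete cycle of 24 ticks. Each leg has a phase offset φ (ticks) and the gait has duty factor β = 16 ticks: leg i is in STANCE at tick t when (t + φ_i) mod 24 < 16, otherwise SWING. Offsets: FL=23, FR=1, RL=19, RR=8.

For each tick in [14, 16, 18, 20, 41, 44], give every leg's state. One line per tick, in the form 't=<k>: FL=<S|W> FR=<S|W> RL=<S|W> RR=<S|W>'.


t=14: phase=(13,15,9,22) vs β=16 → FL=S FR=S RL=S RR=W
t=16: phase=(15,17,11,0) vs β=16 → FL=S FR=W RL=S RR=S
t=18: phase=(17,19,13,2) vs β=16 → FL=W FR=W RL=S RR=S
t=20: phase=(19,21,15,4) vs β=16 → FL=W FR=W RL=S RR=S
t=41: phase=(16,18,12,1) vs β=16 → FL=W FR=W RL=S RR=S
t=44: phase=(19,21,15,4) vs β=16 → FL=W FR=W RL=S RR=S

t=14: FL=S FR=S RL=S RR=W
t=16: FL=S FR=W RL=S RR=S
t=18: FL=W FR=W RL=S RR=S
t=20: FL=W FR=W RL=S RR=S
t=41: FL=W FR=W RL=S RR=S
t=44: FL=W FR=W RL=S RR=S


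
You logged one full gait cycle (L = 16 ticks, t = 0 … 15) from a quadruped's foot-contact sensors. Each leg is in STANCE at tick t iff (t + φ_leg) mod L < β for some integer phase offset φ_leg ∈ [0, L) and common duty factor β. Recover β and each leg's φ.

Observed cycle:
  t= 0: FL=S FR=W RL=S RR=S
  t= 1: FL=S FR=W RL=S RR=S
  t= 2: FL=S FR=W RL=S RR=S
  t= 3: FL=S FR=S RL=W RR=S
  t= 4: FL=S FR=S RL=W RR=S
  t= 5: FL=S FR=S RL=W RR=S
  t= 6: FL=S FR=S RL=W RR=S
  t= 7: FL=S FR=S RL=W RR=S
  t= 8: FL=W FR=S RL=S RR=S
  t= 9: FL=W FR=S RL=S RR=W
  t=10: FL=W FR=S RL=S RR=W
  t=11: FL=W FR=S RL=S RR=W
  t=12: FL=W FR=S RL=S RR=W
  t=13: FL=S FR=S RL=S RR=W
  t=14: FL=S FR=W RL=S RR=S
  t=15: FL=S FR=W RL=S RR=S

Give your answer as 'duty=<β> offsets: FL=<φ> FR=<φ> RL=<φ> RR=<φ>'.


duty β = stance ticks per leg = 11
FL: stance ticks = 11; W→S at t=13 → φ=3
FR: stance ticks = 11; W→S at t=3 → φ=13
RL: stance ticks = 11; W→S at t=8 → φ=8
RR: stance ticks = 11; W→S at t=14 → φ=2

duty=11 offsets: FL=3 FR=13 RL=8 RR=2


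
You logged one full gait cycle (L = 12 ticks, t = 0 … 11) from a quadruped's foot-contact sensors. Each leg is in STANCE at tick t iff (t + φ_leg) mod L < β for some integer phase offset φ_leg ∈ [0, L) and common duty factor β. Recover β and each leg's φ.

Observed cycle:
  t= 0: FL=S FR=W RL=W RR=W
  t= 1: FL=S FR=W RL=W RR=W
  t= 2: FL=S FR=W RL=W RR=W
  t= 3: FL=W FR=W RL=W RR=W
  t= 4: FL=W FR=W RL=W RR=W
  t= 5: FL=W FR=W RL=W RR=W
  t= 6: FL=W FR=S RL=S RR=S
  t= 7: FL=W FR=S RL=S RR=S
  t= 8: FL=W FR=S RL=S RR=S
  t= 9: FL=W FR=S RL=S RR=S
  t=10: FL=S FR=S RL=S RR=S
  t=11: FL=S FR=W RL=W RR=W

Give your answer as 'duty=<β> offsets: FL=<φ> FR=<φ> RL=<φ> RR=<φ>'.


duty=5 offsets: FL=2 FR=6 RL=6 RR=6

duty β = stance ticks per leg = 5
FL: stance ticks = 5; W→S at t=10 → φ=2
FR: stance ticks = 5; W→S at t=6 → φ=6
RL: stance ticks = 5; W→S at t=6 → φ=6
RR: stance ticks = 5; W→S at t=6 → φ=6
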